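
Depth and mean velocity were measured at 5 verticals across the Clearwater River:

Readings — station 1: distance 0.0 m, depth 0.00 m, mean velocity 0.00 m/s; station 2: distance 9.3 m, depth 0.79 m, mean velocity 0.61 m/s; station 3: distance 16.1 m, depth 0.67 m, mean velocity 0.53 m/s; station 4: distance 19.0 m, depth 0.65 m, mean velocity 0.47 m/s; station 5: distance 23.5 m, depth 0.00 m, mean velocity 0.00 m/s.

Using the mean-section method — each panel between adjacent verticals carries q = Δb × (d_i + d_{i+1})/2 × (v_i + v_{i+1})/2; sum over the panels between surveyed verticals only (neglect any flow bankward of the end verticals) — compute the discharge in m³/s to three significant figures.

5.25 m³/s

Panel 1-2: Δb = 9.3 m, d̄ = (0.00+0.79)/2 = 0.395, v̄ = (0.00+0.61)/2 = 0.305 → q = 9.3×0.395×0.305 = 1.120 m³/s
Panel 2-3: Δb = 6.8 m, d̄ = (0.79+0.67)/2 = 0.73, v̄ = (0.61+0.53)/2 = 0.57 → q = 6.8×0.73×0.57 = 2.829 m³/s
Panel 3-4: Δb = 2.9 m, d̄ = (0.67+0.65)/2 = 0.66, v̄ = (0.53+0.47)/2 = 0.5 → q = 2.9×0.66×0.5 = 0.9570 m³/s
Panel 4-5: Δb = 4.5 m, d̄ = (0.65+0.00)/2 = 0.325, v̄ = (0.47+0.00)/2 = 0.235 → q = 4.5×0.325×0.235 = 0.3437 m³/s
Q = Σ q = 5.251 m³/s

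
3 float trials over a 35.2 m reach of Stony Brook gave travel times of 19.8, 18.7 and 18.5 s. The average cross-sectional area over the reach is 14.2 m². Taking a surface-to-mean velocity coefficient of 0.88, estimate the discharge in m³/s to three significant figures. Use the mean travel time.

23.2 m³/s

t̄ = (19.8 + 18.7 + 18.5) / 3 = 19 s
v_surface = L / t̄ = 35.2 / 19 = 1.853 m/s
v_mean = 0.88 × 1.853 = 1.630 m/s
Q = A × v_mean = 14.2 × 1.630 = 23.15 m³/s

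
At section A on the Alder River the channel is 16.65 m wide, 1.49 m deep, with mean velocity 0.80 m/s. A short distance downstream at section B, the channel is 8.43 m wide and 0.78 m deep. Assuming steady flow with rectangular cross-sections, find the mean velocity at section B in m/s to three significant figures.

3.02 m/s

Q = A₁V₁ = (16.65×1.49) × 0.80 = 19.85 m³/s
A₂ = 8.43 × 0.78 = 6.575 m²
V₂ = Q/A₂ = 19.85/6.575 = 3.018 m/s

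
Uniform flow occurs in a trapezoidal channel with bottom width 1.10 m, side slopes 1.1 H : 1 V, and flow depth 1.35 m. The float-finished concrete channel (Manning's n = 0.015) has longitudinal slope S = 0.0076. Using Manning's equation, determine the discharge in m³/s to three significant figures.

15.7 m³/s

A = (b + z·y)·y = (1.10 + 1.1×1.35)×1.35 = 3.490 m²
P = b + 2y√(1+z²) = 1.10 + 2×1.35×√(1+1.1²) = 5.114 m
R = A/P = 3.490/5.114 = 0.6824 m
Q = (1/n)·A·R^(2/3)·S^(1/2) = (1/0.015) × 3.490 × 0.6824^(2/3) × 0.0076^(1/2) = 15.72 m³/s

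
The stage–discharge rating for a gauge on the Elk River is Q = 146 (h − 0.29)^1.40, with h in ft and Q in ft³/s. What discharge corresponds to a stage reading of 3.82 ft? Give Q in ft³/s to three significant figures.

Q = 146 × (3.82 − 0.29)^1.40 = 146 × 3.53^1.40 = 853.6 ft³/s

854 ft³/s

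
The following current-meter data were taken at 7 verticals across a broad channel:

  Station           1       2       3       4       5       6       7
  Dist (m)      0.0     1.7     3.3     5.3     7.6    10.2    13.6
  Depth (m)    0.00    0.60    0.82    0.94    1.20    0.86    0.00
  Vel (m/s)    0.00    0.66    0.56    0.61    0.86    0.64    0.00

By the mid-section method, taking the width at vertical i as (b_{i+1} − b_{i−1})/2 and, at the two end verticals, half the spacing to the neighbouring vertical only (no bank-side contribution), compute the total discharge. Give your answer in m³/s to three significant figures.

6.89 m³/s

w_2 = (3.3 − 0.0)/2 = 1.65 m; q_2 = 0.66 × 0.60 × 1.65 = 0.6534 m³/s
w_3 = (5.3 − 1.7)/2 = 1.8 m; q_3 = 0.56 × 0.82 × 1.8 = 0.8266 m³/s
w_4 = (7.6 − 3.3)/2 = 2.15 m; q_4 = 0.61 × 0.94 × 2.15 = 1.233 m³/s
w_5 = (10.2 − 5.3)/2 = 2.45 m; q_5 = 0.86 × 1.20 × 2.45 = 2.528 m³/s
w_6 = (13.6 − 7.6)/2 = 3 m; q_6 = 0.64 × 0.86 × 3 = 1.651 m³/s
Stations 1, 7 contribute zero (depth or velocity is 0).
Q = Σ qᵢ = 6.892 m³/s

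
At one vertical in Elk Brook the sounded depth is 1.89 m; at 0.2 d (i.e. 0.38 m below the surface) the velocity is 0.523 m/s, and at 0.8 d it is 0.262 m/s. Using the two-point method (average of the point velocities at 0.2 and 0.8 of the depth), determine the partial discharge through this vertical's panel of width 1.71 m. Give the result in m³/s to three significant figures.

1.27 m³/s

v̄ = (0.523 + 0.262) / 2 = 0.3925 m/s
q = v̄ × d × w = 0.3925 × 1.89 × 1.71 = 1.269 m³/s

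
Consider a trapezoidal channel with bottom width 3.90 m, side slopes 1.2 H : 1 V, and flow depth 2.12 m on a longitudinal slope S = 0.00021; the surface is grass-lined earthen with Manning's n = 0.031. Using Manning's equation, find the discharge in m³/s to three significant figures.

7.60 m³/s

A = (b + z·y)·y = (3.90 + 1.2×2.12)×2.12 = 13.66 m²
P = b + 2y√(1+z²) = 3.90 + 2×2.12×√(1+1.2²) = 10.52 m
R = A/P = 13.66/10.52 = 1.298 m
Q = (1/n)·A·R^(2/3)·S^(1/2) = (1/0.031) × 13.66 × 1.298^(2/3) × 0.00021^(1/2) = 7.600 m³/s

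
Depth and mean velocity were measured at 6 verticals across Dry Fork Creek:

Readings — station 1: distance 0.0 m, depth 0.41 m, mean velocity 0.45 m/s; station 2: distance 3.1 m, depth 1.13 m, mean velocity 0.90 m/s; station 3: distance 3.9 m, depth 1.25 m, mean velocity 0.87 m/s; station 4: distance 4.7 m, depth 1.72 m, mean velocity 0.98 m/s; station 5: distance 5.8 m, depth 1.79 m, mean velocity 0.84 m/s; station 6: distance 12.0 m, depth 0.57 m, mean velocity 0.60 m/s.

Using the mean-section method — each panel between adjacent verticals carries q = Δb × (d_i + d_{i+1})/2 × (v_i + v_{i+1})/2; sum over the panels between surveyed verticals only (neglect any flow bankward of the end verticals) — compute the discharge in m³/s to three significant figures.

Panel 1-2: Δb = 3.1 m, d̄ = (0.41+1.13)/2 = 0.77, v̄ = (0.45+0.90)/2 = 0.675 → q = 3.1×0.77×0.675 = 1.611 m³/s
Panel 2-3: Δb = 0.8 m, d̄ = (1.13+1.25)/2 = 1.19, v̄ = (0.90+0.87)/2 = 0.885 → q = 0.8×1.19×0.885 = 0.8425 m³/s
Panel 3-4: Δb = 0.8 m, d̄ = (1.25+1.72)/2 = 1.485, v̄ = (0.87+0.98)/2 = 0.925 → q = 0.8×1.485×0.925 = 1.099 m³/s
Panel 4-5: Δb = 1.1 m, d̄ = (1.72+1.79)/2 = 1.755, v̄ = (0.98+0.84)/2 = 0.91 → q = 1.1×1.755×0.91 = 1.757 m³/s
Panel 5-6: Δb = 6.2 m, d̄ = (1.79+0.57)/2 = 1.18, v̄ = (0.84+0.60)/2 = 0.72 → q = 6.2×1.18×0.72 = 5.268 m³/s
Q = Σ q = 10.58 m³/s

10.6 m³/s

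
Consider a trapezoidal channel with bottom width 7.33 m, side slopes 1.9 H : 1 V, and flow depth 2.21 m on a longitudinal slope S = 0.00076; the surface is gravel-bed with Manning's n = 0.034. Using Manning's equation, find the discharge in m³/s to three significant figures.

A = (b + z·y)·y = (7.33 + 1.9×2.21)×2.21 = 25.48 m²
P = b + 2y√(1+z²) = 7.33 + 2×2.21×√(1+1.9²) = 16.82 m
R = A/P = 25.48/16.82 = 1.515 m
Q = (1/n)·A·R^(2/3)·S^(1/2) = (1/0.034) × 25.48 × 1.515^(2/3) × 0.00076^(1/2) = 27.25 m³/s

27.2 m³/s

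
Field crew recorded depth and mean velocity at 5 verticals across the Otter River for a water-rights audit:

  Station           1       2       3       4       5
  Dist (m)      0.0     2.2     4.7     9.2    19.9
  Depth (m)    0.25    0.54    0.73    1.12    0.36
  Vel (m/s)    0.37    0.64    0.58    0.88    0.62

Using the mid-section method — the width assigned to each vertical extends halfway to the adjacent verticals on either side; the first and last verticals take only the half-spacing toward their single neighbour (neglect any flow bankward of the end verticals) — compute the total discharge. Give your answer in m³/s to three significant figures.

w_1 = (2.2 − 0.0)/2 = 1.1 m; q_1 = 0.37 × 0.25 × 1.1 = 0.1018 m³/s
w_2 = (4.7 − 0.0)/2 = 2.35 m; q_2 = 0.64 × 0.54 × 2.35 = 0.8122 m³/s
w_3 = (9.2 − 2.2)/2 = 3.5 m; q_3 = 0.58 × 0.73 × 3.5 = 1.482 m³/s
w_4 = (19.9 − 4.7)/2 = 7.6 m; q_4 = 0.88 × 1.12 × 7.6 = 7.491 m³/s
w_5 = (19.9 − 9.2)/2 = 5.35 m; q_5 = 0.62 × 0.36 × 5.35 = 1.194 m³/s
Q = Σ qᵢ = 11.08 m³/s

11.1 m³/s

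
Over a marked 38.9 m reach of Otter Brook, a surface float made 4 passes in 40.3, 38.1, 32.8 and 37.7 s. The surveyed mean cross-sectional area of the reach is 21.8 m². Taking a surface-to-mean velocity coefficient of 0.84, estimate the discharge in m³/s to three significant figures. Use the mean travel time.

t̄ = (40.3 + 38.1 + 32.8 + 37.7) / 4 = 37.225 s
v_surface = L / t̄ = 38.9 / 37.225 = 1.045 m/s
v_mean = 0.84 × 1.045 = 0.8778 m/s
Q = A × v_mean = 21.8 × 0.8778 = 19.14 m³/s

19.1 m³/s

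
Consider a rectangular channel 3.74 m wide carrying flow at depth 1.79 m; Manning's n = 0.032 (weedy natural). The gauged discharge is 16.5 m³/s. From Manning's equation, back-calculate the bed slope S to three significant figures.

0.00701

A = b·y = 3.74 × 1.79 = 6.695 m²
P = b + 2y = 3.74 + 2×1.79 = 7.320 m
R = A/P = 6.695/7.320 = 0.9146 m
S = (Q·n / (1·A·R^(2/3)))² = (16.5×0.032 / (1×6.695×0.9422))² = 0.007007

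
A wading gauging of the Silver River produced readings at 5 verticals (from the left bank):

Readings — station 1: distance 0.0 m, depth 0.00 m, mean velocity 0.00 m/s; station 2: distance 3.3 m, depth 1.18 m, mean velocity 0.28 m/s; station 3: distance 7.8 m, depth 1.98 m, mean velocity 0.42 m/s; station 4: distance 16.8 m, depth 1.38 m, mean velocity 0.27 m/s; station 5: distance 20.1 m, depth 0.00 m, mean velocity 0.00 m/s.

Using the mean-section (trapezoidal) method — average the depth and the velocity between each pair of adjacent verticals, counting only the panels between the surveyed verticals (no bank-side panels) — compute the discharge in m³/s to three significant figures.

8.28 m³/s

Panel 1-2: Δb = 3.3 m, d̄ = (0.00+1.18)/2 = 0.59, v̄ = (0.00+0.28)/2 = 0.14 → q = 3.3×0.59×0.14 = 0.2726 m³/s
Panel 2-3: Δb = 4.5 m, d̄ = (1.18+1.98)/2 = 1.58, v̄ = (0.28+0.42)/2 = 0.35 → q = 4.5×1.58×0.35 = 2.489 m³/s
Panel 3-4: Δb = 9 m, d̄ = (1.98+1.38)/2 = 1.68, v̄ = (0.42+0.27)/2 = 0.345 → q = 9×1.68×0.345 = 5.216 m³/s
Panel 4-5: Δb = 3.3 m, d̄ = (1.38+0.00)/2 = 0.69, v̄ = (0.27+0.00)/2 = 0.135 → q = 3.3×0.69×0.135 = 0.3074 m³/s
Q = Σ q = 8.285 m³/s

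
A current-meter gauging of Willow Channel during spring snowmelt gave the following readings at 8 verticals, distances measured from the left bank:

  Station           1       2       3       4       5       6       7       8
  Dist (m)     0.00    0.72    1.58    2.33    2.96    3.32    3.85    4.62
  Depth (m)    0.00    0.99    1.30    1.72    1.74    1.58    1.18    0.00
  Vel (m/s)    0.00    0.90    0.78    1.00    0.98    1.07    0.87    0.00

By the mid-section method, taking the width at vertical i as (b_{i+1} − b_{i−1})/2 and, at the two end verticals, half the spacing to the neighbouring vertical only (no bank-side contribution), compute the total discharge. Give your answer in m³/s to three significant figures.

w_2 = (1.58 − 0.00)/2 = 0.79 m; q_2 = 0.90 × 0.99 × 0.79 = 0.7039 m³/s
w_3 = (2.33 − 0.72)/2 = 0.805 m; q_3 = 0.78 × 1.30 × 0.805 = 0.8163 m³/s
w_4 = (2.96 − 1.58)/2 = 0.69 m; q_4 = 1.00 × 1.72 × 0.69 = 1.187 m³/s
w_5 = (3.32 − 2.33)/2 = 0.495 m; q_5 = 0.98 × 1.74 × 0.495 = 0.8441 m³/s
w_6 = (3.85 − 2.96)/2 = 0.445 m; q_6 = 1.07 × 1.58 × 0.445 = 0.7523 m³/s
w_7 = (4.62 − 3.32)/2 = 0.65 m; q_7 = 0.87 × 1.18 × 0.65 = 0.6673 m³/s
Stations 1, 8 contribute zero (depth or velocity is 0).
Q = Σ qᵢ = 4.971 m³/s

4.97 m³/s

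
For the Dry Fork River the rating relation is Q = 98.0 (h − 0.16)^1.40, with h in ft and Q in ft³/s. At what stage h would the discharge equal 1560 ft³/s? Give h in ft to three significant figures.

h − h₀ = (Q/C)^(1/b) = (1560/98.0)^(1/1.40) = 7.219 ft
h = 0.16 + 7.219 = 7.379 ft

7.38 ft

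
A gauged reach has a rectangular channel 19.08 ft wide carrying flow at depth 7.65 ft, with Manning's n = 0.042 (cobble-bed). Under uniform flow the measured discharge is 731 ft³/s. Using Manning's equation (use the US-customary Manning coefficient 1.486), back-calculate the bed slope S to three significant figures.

A = b·y = 19.08 × 7.65 = 146.0 ft²
P = b + 2y = 19.08 + 2×7.65 = 34.38 ft
R = A/P = 146.0/34.38 = 4.246 ft
S = (Q·n / (1.486·A·R^(2/3)))² = (731×0.042 / (1.486×146.0×2.622))² = 0.002915

0.00291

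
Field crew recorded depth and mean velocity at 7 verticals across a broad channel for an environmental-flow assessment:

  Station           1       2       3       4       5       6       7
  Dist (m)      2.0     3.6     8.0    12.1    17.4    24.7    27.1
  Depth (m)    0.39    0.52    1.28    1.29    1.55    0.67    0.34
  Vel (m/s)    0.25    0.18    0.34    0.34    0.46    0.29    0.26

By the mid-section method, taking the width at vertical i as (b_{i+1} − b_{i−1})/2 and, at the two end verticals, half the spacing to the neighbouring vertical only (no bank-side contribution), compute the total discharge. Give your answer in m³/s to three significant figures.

9.81 m³/s

w_1 = (3.6 − 2.0)/2 = 0.8 m; q_1 = 0.25 × 0.39 × 0.8 = 0.07800 m³/s
w_2 = (8.0 − 2.0)/2 = 3 m; q_2 = 0.18 × 0.52 × 3 = 0.2808 m³/s
w_3 = (12.1 − 3.6)/2 = 4.25 m; q_3 = 0.34 × 1.28 × 4.25 = 1.850 m³/s
w_4 = (17.4 − 8.0)/2 = 4.7 m; q_4 = 0.34 × 1.29 × 4.7 = 2.061 m³/s
w_5 = (24.7 − 12.1)/2 = 6.3 m; q_5 = 0.46 × 1.55 × 6.3 = 4.492 m³/s
w_6 = (27.1 − 17.4)/2 = 4.85 m; q_6 = 0.29 × 0.67 × 4.85 = 0.9424 m³/s
w_7 = (27.1 − 24.7)/2 = 1.2 m; q_7 = 0.26 × 0.34 × 1.2 = 0.1061 m³/s
Q = Σ qᵢ = 9.810 m³/s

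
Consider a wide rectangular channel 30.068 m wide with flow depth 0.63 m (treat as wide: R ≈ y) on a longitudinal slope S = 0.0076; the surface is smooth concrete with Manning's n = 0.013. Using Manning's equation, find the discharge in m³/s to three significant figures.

A = b·y = 30.068 × 0.63 = 18.94 m²
Wide channel: R ≈ y = 0.63 m
Q = (1/n)·A·R^(2/3)·S^(1/2) = (1/0.013) × 18.94 × 0.6300^(2/3) × 0.0076^(1/2) = 93.35 m³/s

93.4 m³/s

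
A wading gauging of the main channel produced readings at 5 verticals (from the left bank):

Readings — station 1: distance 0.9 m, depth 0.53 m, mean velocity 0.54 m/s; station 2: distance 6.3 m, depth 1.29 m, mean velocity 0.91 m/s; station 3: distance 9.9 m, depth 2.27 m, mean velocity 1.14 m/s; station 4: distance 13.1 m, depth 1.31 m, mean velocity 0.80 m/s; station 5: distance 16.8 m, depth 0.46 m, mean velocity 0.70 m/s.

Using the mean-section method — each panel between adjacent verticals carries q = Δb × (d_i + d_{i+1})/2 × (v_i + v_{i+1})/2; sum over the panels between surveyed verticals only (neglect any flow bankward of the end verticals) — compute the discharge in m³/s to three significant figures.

Panel 1-2: Δb = 5.4 m, d̄ = (0.53+1.29)/2 = 0.91, v̄ = (0.54+0.91)/2 = 0.725 → q = 5.4×0.91×0.725 = 3.563 m³/s
Panel 2-3: Δb = 3.6 m, d̄ = (1.29+2.27)/2 = 1.78, v̄ = (0.91+1.14)/2 = 1.025 → q = 3.6×1.78×1.025 = 6.568 m³/s
Panel 3-4: Δb = 3.2 m, d̄ = (2.27+1.31)/2 = 1.79, v̄ = (1.14+0.80)/2 = 0.97 → q = 3.2×1.79×0.97 = 5.556 m³/s
Panel 4-5: Δb = 3.7 m, d̄ = (1.31+0.46)/2 = 0.885, v̄ = (0.80+0.70)/2 = 0.75 → q = 3.7×0.885×0.75 = 2.456 m³/s
Q = Σ q = 18.14 m³/s

18.1 m³/s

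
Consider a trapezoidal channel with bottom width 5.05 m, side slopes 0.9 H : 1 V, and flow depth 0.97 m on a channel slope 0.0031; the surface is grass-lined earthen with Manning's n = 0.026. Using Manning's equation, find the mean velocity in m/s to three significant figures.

1.77 m/s

A = (b + z·y)·y = (5.05 + 0.9×0.97)×0.97 = 5.745 m²
P = b + 2y√(1+z²) = 5.05 + 2×0.97×√(1+0.9²) = 7.660 m
R = A/P = 5.745/7.660 = 0.7500 m
Q = (1/n)·A·R^(2/3)·S^(1/2) = (1/0.026) × 5.745 × 0.7500^(2/3) × 0.0031^(1/2) = 10.16 m³/s
V = Q/A = 10.16/5.745 = 1.768 m/s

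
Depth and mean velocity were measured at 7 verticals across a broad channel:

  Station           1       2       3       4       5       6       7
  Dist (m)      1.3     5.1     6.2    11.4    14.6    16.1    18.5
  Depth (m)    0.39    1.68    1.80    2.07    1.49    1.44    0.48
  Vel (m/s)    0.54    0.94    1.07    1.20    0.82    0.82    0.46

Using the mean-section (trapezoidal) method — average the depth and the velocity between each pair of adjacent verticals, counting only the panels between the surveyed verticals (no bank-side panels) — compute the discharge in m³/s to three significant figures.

25.3 m³/s

Panel 1-2: Δb = 3.8 m, d̄ = (0.39+1.68)/2 = 1.035, v̄ = (0.54+0.94)/2 = 0.74 → q = 3.8×1.035×0.74 = 2.910 m³/s
Panel 2-3: Δb = 1.1 m, d̄ = (1.68+1.80)/2 = 1.74, v̄ = (0.94+1.07)/2 = 1.005 → q = 1.1×1.74×1.005 = 1.924 m³/s
Panel 3-4: Δb = 5.2 m, d̄ = (1.80+2.07)/2 = 1.935, v̄ = (1.07+1.20)/2 = 1.135 → q = 5.2×1.935×1.135 = 11.42 m³/s
Panel 4-5: Δb = 3.2 m, d̄ = (2.07+1.49)/2 = 1.78, v̄ = (1.20+0.82)/2 = 1.01 → q = 3.2×1.78×1.01 = 5.753 m³/s
Panel 5-6: Δb = 1.5 m, d̄ = (1.49+1.44)/2 = 1.465, v̄ = (0.82+0.82)/2 = 0.82 → q = 1.5×1.465×0.82 = 1.802 m³/s
Panel 6-7: Δb = 2.4 m, d̄ = (1.44+0.48)/2 = 0.96, v̄ = (0.82+0.46)/2 = 0.64 → q = 2.4×0.96×0.64 = 1.475 m³/s
Q = Σ q = 25.28 m³/s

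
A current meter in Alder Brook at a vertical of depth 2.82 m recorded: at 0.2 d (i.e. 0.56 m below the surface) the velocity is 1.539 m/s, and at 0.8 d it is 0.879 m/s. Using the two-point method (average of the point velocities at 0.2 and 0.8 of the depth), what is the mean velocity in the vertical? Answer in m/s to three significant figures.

1.21 m/s

v̄ = (1.539 + 0.879) / 2 = 1.209 m/s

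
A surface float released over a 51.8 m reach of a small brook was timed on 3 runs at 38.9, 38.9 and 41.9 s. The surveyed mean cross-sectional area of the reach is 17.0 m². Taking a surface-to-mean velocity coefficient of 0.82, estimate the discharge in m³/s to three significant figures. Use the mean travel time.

18.1 m³/s

t̄ = (38.9 + 38.9 + 41.9) / 3 = 39.9 s
v_surface = L / t̄ = 51.8 / 39.9 = 1.298 m/s
v_mean = 0.82 × 1.298 = 1.065 m/s
Q = A × v_mean = 17.0 × 1.065 = 18.10 m³/s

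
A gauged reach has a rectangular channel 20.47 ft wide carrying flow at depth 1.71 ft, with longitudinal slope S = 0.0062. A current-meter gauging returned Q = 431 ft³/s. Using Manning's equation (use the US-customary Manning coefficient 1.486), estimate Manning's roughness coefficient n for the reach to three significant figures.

0.0123

A = b·y = 20.47 × 1.71 = 35.00 ft²
P = b + 2y = 20.47 + 2×1.71 = 23.89 ft
R = A/P = 35.00/23.89 = 1.465 ft
n = (1.486/Q)·A·R^(2/3)·S^(1/2) = (1.486/431) × 35.00 × 1.290 × 0.07874 = 0.01226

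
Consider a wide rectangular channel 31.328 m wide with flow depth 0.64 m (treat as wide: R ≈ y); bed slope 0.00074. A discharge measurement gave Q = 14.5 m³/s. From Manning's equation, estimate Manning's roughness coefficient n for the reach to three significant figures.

0.0279

A = b·y = 31.328 × 0.64 = 20.05 m²
Wide channel: R ≈ y = 0.64 m
n = (1/Q)·A·R^(2/3)·S^(1/2) = (1/14.5) × 20.05 × 0.7427 × 0.02720 = 0.02793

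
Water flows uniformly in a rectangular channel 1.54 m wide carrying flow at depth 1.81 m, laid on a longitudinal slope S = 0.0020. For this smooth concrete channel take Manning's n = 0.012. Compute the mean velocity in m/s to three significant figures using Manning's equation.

2.47 m/s

A = b·y = 1.54 × 1.81 = 2.787 m²
P = b + 2y = 1.54 + 2×1.81 = 5.160 m
R = A/P = 2.787/5.160 = 0.5402 m
Q = (1/n)·A·R^(2/3)·S^(1/2) = (1/0.012) × 2.787 × 0.5402^(2/3) × 0.0020^(1/2) = 6.890 m³/s
V = Q/A = 6.890/2.787 = 2.472 m/s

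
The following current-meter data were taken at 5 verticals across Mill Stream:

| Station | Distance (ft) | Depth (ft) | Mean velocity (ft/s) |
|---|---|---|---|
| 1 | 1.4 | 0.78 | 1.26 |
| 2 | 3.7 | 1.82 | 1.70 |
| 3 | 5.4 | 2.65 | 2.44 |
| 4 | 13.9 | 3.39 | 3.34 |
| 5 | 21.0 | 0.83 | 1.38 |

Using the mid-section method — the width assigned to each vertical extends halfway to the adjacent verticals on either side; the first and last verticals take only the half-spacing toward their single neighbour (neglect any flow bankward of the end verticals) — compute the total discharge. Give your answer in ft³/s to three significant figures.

133 ft³/s

w_1 = (3.7 − 1.4)/2 = 1.15 ft; q_1 = 1.26 × 0.78 × 1.15 = 1.130 ft³/s
w_2 = (5.4 − 1.4)/2 = 2 ft; q_2 = 1.70 × 1.82 × 2 = 6.188 ft³/s
w_3 = (13.9 − 3.7)/2 = 5.1 ft; q_3 = 2.44 × 2.65 × 5.1 = 32.98 ft³/s
w_4 = (21.0 − 5.4)/2 = 7.8 ft; q_4 = 3.34 × 3.39 × 7.8 = 88.32 ft³/s
w_5 = (21.0 − 13.9)/2 = 3.55 ft; q_5 = 1.38 × 0.83 × 3.55 = 4.066 ft³/s
Q = Σ qᵢ = 132.7 ft³/s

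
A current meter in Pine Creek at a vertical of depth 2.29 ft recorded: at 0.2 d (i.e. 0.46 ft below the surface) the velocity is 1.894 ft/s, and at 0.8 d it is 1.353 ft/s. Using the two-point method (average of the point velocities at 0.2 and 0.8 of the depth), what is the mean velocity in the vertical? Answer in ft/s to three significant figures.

1.62 ft/s

v̄ = (1.894 + 1.353) / 2 = 1.624 ft/s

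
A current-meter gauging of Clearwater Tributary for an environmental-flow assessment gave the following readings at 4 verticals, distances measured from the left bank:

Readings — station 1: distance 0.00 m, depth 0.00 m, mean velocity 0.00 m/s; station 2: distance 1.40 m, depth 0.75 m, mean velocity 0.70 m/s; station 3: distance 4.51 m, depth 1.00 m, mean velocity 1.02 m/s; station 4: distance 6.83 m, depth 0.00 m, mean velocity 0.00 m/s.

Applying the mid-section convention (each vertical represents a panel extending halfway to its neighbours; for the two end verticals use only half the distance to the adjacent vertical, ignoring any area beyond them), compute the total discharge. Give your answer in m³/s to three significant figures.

3.95 m³/s

w_2 = (4.51 − 0.00)/2 = 2.255 m; q_2 = 0.70 × 0.75 × 2.255 = 1.184 m³/s
w_3 = (6.83 − 1.40)/2 = 2.715 m; q_3 = 1.02 × 1.00 × 2.715 = 2.769 m³/s
Stations 1, 4 contribute zero (depth or velocity is 0).
Q = Σ qᵢ = 3.953 m³/s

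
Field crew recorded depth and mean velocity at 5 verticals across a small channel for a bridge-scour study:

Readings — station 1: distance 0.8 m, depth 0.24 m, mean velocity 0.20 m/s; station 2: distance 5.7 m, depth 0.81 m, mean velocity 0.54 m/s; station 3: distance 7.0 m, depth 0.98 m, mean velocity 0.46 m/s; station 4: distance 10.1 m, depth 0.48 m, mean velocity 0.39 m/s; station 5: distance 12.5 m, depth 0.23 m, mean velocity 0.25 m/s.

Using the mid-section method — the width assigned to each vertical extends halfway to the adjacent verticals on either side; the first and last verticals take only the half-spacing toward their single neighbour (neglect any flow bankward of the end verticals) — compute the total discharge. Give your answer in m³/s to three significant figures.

3.05 m³/s

w_1 = (5.7 − 0.8)/2 = 2.45 m; q_1 = 0.20 × 0.24 × 2.45 = 0.1176 m³/s
w_2 = (7.0 − 0.8)/2 = 3.1 m; q_2 = 0.54 × 0.81 × 3.1 = 1.356 m³/s
w_3 = (10.1 − 5.7)/2 = 2.2 m; q_3 = 0.46 × 0.98 × 2.2 = 0.9918 m³/s
w_4 = (12.5 − 7.0)/2 = 2.75 m; q_4 = 0.39 × 0.48 × 2.75 = 0.5148 m³/s
w_5 = (12.5 − 10.1)/2 = 1.2 m; q_5 = 0.25 × 0.23 × 1.2 = 0.06900 m³/s
Q = Σ qᵢ = 3.049 m³/s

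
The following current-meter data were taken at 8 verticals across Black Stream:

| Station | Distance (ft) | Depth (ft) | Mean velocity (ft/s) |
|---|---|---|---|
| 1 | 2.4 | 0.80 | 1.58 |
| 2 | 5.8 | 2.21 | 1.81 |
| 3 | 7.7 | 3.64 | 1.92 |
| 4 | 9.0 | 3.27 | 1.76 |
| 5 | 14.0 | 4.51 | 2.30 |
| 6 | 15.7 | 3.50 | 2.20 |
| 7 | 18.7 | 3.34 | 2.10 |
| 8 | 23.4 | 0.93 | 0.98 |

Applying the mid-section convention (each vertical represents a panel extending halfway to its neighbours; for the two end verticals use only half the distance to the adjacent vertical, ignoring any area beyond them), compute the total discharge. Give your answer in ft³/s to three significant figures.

w_1 = (5.8 − 2.4)/2 = 1.7 ft; q_1 = 1.58 × 0.80 × 1.7 = 2.149 ft³/s
w_2 = (7.7 − 2.4)/2 = 2.65 ft; q_2 = 1.81 × 2.21 × 2.65 = 10.60 ft³/s
w_3 = (9.0 − 5.8)/2 = 1.6 ft; q_3 = 1.92 × 3.64 × 1.6 = 11.18 ft³/s
w_4 = (14.0 − 7.7)/2 = 3.15 ft; q_4 = 1.76 × 3.27 × 3.15 = 18.13 ft³/s
w_5 = (15.7 − 9.0)/2 = 3.35 ft; q_5 = 2.30 × 4.51 × 3.35 = 34.75 ft³/s
w_6 = (18.7 − 14.0)/2 = 2.35 ft; q_6 = 2.20 × 3.50 × 2.35 = 18.10 ft³/s
w_7 = (23.4 − 15.7)/2 = 3.85 ft; q_7 = 2.10 × 3.34 × 3.85 = 27.00 ft³/s
w_8 = (23.4 − 18.7)/2 = 2.35 ft; q_8 = 0.98 × 0.93 × 2.35 = 2.142 ft³/s
Q = Σ qᵢ = 124.1 ft³/s

124 ft³/s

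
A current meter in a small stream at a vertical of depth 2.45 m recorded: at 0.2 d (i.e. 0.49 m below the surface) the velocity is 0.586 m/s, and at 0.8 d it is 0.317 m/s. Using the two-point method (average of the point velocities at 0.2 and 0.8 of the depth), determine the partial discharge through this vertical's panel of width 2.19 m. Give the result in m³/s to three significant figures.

2.42 m³/s

v̄ = (0.586 + 0.317) / 2 = 0.4515 m/s
q = v̄ × d × w = 0.4515 × 2.45 × 2.19 = 2.423 m³/s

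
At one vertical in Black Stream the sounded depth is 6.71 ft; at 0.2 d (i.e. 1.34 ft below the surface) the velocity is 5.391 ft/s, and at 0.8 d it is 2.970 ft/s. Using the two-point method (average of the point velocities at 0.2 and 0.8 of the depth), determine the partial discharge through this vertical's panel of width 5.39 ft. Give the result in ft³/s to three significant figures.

151 ft³/s

v̄ = (5.391 + 2.970) / 2 = 4.181 ft/s
q = v̄ × d × w = 4.181 × 6.71 × 5.39 = 151.2 ft³/s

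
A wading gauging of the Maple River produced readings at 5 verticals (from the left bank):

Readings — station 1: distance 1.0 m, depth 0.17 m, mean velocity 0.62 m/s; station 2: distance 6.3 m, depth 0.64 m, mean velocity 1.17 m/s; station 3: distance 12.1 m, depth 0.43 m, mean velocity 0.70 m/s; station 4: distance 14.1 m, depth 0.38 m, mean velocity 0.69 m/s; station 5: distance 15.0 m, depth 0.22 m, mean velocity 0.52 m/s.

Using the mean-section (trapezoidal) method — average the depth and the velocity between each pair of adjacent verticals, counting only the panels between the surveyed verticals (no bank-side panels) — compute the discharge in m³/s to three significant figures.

5.55 m³/s

Panel 1-2: Δb = 5.3 m, d̄ = (0.17+0.64)/2 = 0.405, v̄ = (0.62+1.17)/2 = 0.895 → q = 5.3×0.405×0.895 = 1.921 m³/s
Panel 2-3: Δb = 5.8 m, d̄ = (0.64+0.43)/2 = 0.535, v̄ = (1.17+0.70)/2 = 0.935 → q = 5.8×0.535×0.935 = 2.901 m³/s
Panel 3-4: Δb = 2 m, d̄ = (0.43+0.38)/2 = 0.405, v̄ = (0.70+0.69)/2 = 0.695 → q = 2×0.405×0.695 = 0.5630 m³/s
Panel 4-5: Δb = 0.9 m, d̄ = (0.38+0.22)/2 = 0.3, v̄ = (0.69+0.52)/2 = 0.605 → q = 0.9×0.3×0.605 = 0.1634 m³/s
Q = Σ q = 5.549 m³/s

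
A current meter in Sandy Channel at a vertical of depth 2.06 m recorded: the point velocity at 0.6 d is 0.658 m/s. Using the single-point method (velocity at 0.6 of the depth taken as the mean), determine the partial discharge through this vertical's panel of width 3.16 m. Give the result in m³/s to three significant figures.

v̄ = v₀.₆ = 0.658 m/s
q = v̄ × d × w = 0.6580 × 2.06 × 3.16 = 4.283 m³/s

4.28 m³/s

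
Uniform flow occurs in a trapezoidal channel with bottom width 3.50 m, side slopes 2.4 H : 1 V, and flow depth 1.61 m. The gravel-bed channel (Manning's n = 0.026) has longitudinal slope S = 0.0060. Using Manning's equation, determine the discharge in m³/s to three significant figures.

35.3 m³/s

A = (b + z·y)·y = (3.50 + 2.4×1.61)×1.61 = 11.86 m²
P = b + 2y√(1+z²) = 3.50 + 2×1.61×√(1+2.4²) = 11.87 m
R = A/P = 11.86/11.87 = 0.9987 m
Q = (1/n)·A·R^(2/3)·S^(1/2) = (1/0.026) × 11.86 × 0.9987^(2/3) × 0.0060^(1/2) = 35.29 m³/s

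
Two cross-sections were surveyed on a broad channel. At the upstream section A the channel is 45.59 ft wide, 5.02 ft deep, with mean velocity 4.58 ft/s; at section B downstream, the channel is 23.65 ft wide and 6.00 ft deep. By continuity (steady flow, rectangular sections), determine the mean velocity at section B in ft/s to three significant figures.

7.39 ft/s

Q = A₁V₁ = (45.59×5.02) × 4.58 = 1048 ft³/s
A₂ = 23.65 × 6.00 = 141.9 ft²
V₂ = Q/A₂ = 1048/141.9 = 7.387 ft/s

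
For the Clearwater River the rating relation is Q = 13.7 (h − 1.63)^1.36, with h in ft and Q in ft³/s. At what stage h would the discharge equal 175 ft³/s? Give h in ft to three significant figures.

h − h₀ = (Q/C)^(1/b) = (175/13.7)^(1/1.36) = 6.508 ft
h = 1.63 + 6.508 = 8.138 ft

8.14 ft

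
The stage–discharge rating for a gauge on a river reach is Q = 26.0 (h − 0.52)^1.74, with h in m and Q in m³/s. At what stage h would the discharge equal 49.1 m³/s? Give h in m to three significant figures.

h − h₀ = (Q/C)^(1/b) = (49.1/26.0)^(1/1.74) = 1.441 m
h = 0.52 + 1.441 = 1.961 m

1.96 m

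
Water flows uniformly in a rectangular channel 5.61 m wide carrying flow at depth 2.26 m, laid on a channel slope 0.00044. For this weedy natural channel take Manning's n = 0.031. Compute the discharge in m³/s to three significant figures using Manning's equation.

A = b·y = 5.61 × 2.26 = 12.68 m²
P = b + 2y = 5.61 + 2×2.26 = 10.13 m
R = A/P = 12.68/10.13 = 1.252 m
Q = (1/n)·A·R^(2/3)·S^(1/2) = (1/0.031) × 12.68 × 1.252^(2/3) × 0.00044^(1/2) = 9.963 m³/s

9.96 m³/s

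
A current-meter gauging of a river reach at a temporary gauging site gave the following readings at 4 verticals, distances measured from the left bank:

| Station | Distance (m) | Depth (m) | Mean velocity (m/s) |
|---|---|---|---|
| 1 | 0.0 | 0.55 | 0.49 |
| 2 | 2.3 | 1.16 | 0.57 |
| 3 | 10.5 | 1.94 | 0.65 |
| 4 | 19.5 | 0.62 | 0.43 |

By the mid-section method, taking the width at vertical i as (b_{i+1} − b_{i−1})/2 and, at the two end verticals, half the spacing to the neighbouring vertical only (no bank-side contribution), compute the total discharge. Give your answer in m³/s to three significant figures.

15.8 m³/s

w_1 = (2.3 − 0.0)/2 = 1.15 m; q_1 = 0.49 × 0.55 × 1.15 = 0.3099 m³/s
w_2 = (10.5 − 0.0)/2 = 5.25 m; q_2 = 0.57 × 1.16 × 5.25 = 3.471 m³/s
w_3 = (19.5 − 2.3)/2 = 8.6 m; q_3 = 0.65 × 1.94 × 8.6 = 10.84 m³/s
w_4 = (19.5 − 10.5)/2 = 4.5 m; q_4 = 0.43 × 0.62 × 4.5 = 1.200 m³/s
Q = Σ qᵢ = 15.83 m³/s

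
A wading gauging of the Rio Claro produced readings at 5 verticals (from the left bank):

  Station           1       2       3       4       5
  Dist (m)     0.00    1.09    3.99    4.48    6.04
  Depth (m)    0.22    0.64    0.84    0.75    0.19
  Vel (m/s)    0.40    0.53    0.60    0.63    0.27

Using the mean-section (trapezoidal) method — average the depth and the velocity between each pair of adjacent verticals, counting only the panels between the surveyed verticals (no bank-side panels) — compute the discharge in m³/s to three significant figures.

2.00 m³/s

Panel 1-2: Δb = 1.09 m, d̄ = (0.22+0.64)/2 = 0.43, v̄ = (0.40+0.53)/2 = 0.465 → q = 1.09×0.43×0.465 = 0.2179 m³/s
Panel 2-3: Δb = 2.9 m, d̄ = (0.64+0.84)/2 = 0.74, v̄ = (0.53+0.60)/2 = 0.565 → q = 2.9×0.74×0.565 = 1.212 m³/s
Panel 3-4: Δb = 0.49 m, d̄ = (0.84+0.75)/2 = 0.795, v̄ = (0.60+0.63)/2 = 0.615 → q = 0.49×0.795×0.615 = 0.2396 m³/s
Panel 4-5: Δb = 1.56 m, d̄ = (0.75+0.19)/2 = 0.47, v̄ = (0.63+0.27)/2 = 0.45 → q = 1.56×0.47×0.45 = 0.3299 m³/s
Q = Σ q = 2.000 m³/s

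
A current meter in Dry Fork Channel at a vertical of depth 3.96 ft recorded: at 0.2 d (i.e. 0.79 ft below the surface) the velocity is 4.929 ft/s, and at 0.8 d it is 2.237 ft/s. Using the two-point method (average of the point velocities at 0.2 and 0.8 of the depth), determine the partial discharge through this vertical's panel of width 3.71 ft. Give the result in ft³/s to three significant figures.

52.6 ft³/s

v̄ = (4.929 + 2.237) / 2 = 3.583 ft/s
q = v̄ × d × w = 3.583 × 3.96 × 3.71 = 52.64 ft³/s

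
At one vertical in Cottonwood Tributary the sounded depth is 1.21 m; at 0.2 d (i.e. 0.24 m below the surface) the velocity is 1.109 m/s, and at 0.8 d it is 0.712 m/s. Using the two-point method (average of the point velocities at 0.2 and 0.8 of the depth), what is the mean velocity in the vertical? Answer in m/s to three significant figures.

v̄ = (1.109 + 0.712) / 2 = 0.9105 m/s

0.911 m/s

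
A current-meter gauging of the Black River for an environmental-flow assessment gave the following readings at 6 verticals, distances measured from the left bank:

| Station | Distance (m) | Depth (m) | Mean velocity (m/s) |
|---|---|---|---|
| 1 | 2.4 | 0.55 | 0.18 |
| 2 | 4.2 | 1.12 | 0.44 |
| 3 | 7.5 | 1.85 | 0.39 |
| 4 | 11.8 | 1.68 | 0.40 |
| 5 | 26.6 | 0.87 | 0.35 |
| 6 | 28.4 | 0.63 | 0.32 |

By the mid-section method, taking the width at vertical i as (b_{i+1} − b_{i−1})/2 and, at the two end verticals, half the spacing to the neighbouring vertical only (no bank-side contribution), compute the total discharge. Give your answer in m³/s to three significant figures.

13.2 m³/s

w_1 = (4.2 − 2.4)/2 = 0.9 m; q_1 = 0.18 × 0.55 × 0.9 = 0.08910 m³/s
w_2 = (7.5 − 2.4)/2 = 2.55 m; q_2 = 0.44 × 1.12 × 2.55 = 1.257 m³/s
w_3 = (11.8 − 4.2)/2 = 3.8 m; q_3 = 0.39 × 1.85 × 3.8 = 2.742 m³/s
w_4 = (26.6 − 7.5)/2 = 9.55 m; q_4 = 0.40 × 1.68 × 9.55 = 6.418 m³/s
w_5 = (28.4 − 11.8)/2 = 8.3 m; q_5 = 0.35 × 0.87 × 8.3 = 2.527 m³/s
w_6 = (28.4 − 26.6)/2 = 0.9 m; q_6 = 0.32 × 0.63 × 0.9 = 0.1814 m³/s
Q = Σ qᵢ = 13.21 m³/s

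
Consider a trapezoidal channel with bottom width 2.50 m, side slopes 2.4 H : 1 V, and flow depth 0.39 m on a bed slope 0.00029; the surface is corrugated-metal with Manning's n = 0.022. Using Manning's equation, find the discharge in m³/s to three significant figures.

0.461 m³/s

A = (b + z·y)·y = (2.50 + 2.4×0.39)×0.39 = 1.340 m²
P = b + 2y√(1+z²) = 2.50 + 2×0.39×√(1+2.4²) = 4.528 m
R = A/P = 1.340/4.528 = 0.2959 m
Q = (1/n)·A·R^(2/3)·S^(1/2) = (1/0.022) × 1.340 × 0.2959^(2/3) × 0.00029^(1/2) = 0.4606 m³/s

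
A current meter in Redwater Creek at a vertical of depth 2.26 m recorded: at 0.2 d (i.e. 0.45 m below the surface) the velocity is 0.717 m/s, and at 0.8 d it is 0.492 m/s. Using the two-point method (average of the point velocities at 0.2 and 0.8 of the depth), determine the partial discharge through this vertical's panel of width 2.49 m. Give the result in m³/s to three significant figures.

v̄ = (0.717 + 0.492) / 2 = 0.6045 m/s
q = v̄ × d × w = 0.6045 × 2.26 × 2.49 = 3.402 m³/s

3.40 m³/s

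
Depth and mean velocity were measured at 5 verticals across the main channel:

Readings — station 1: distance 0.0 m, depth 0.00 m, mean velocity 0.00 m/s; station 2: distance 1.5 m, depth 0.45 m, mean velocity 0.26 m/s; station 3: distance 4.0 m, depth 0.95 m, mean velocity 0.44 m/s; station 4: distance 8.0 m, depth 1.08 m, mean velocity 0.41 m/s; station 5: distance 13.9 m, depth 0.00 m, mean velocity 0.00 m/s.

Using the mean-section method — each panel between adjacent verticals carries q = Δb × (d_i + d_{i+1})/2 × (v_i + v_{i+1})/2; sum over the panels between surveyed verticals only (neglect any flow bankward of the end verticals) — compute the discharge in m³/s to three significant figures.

Panel 1-2: Δb = 1.5 m, d̄ = (0.00+0.45)/2 = 0.225, v̄ = (0.00+0.26)/2 = 0.13 → q = 1.5×0.225×0.13 = 0.04388 m³/s
Panel 2-3: Δb = 2.5 m, d̄ = (0.45+0.95)/2 = 0.7, v̄ = (0.26+0.44)/2 = 0.35 → q = 2.5×0.7×0.35 = 0.6125 m³/s
Panel 3-4: Δb = 4 m, d̄ = (0.95+1.08)/2 = 1.015, v̄ = (0.44+0.41)/2 = 0.425 → q = 4×1.015×0.425 = 1.726 m³/s
Panel 4-5: Δb = 5.9 m, d̄ = (1.08+0.00)/2 = 0.54, v̄ = (0.41+0.00)/2 = 0.205 → q = 5.9×0.54×0.205 = 0.6531 m³/s
Q = Σ q = 3.035 m³/s

3.04 m³/s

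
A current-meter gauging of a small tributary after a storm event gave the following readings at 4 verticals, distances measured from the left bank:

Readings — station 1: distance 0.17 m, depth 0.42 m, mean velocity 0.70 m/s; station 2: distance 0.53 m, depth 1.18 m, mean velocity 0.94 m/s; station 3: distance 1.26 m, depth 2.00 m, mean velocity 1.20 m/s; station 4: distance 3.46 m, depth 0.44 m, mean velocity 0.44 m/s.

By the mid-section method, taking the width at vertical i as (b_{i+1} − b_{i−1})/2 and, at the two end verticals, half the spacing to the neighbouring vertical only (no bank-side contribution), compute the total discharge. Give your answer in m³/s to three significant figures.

4.39 m³/s

w_1 = (0.53 − 0.17)/2 = 0.18 m; q_1 = 0.70 × 0.42 × 0.18 = 0.05292 m³/s
w_2 = (1.26 − 0.17)/2 = 0.545 m; q_2 = 0.94 × 1.18 × 0.545 = 0.6045 m³/s
w_3 = (3.46 − 0.53)/2 = 1.465 m; q_3 = 1.20 × 2.00 × 1.465 = 3.516 m³/s
w_4 = (3.46 − 1.26)/2 = 1.1 m; q_4 = 0.44 × 0.44 × 1.1 = 0.2130 m³/s
Q = Σ qᵢ = 4.386 m³/s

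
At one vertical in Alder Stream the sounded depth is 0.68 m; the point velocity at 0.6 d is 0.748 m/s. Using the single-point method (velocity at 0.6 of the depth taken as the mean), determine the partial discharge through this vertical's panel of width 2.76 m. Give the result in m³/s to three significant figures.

v̄ = v₀.₆ = 0.748 m/s
q = v̄ × d × w = 0.7480 × 0.68 × 2.76 = 1.404 m³/s

1.40 m³/s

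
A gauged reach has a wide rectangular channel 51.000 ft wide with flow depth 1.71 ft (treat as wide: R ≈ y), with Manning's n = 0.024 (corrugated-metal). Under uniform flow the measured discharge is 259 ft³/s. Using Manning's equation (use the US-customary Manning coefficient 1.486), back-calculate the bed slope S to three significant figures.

0.00113

A = b·y = 51.000 × 1.71 = 87.21 ft²
Wide channel: R ≈ y = 1.71 ft
S = (Q·n / (1.486·A·R^(2/3)))² = (259×0.024 / (1.486×87.21×1.430))² = 0.001125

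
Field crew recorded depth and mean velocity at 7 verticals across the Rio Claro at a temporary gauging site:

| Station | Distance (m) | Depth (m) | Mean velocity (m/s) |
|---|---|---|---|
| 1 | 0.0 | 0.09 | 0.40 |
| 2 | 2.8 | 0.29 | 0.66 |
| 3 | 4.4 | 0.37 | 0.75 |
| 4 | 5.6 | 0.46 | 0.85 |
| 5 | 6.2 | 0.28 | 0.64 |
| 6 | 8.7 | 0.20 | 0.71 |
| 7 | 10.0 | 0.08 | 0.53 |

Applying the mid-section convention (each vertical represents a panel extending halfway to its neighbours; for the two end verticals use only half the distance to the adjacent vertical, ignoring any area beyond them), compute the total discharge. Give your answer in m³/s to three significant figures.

w_1 = (2.8 − 0.0)/2 = 1.4 m; q_1 = 0.40 × 0.09 × 1.4 = 0.05040 m³/s
w_2 = (4.4 − 0.0)/2 = 2.2 m; q_2 = 0.66 × 0.29 × 2.2 = 0.4211 m³/s
w_3 = (5.6 − 2.8)/2 = 1.4 m; q_3 = 0.75 × 0.37 × 1.4 = 0.3885 m³/s
w_4 = (6.2 − 4.4)/2 = 0.9 m; q_4 = 0.85 × 0.46 × 0.9 = 0.3519 m³/s
w_5 = (8.7 − 5.6)/2 = 1.55 m; q_5 = 0.64 × 0.28 × 1.55 = 0.2778 m³/s
w_6 = (10.0 − 6.2)/2 = 1.9 m; q_6 = 0.71 × 0.20 × 1.9 = 0.2698 m³/s
w_7 = (10.0 − 8.7)/2 = 0.65 m; q_7 = 0.53 × 0.08 × 0.65 = 0.02756 m³/s
Q = Σ qᵢ = 1.787 m³/s

1.79 m³/s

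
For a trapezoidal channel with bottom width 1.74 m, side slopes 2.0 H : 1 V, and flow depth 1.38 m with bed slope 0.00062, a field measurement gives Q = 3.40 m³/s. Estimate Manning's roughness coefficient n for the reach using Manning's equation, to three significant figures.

A = (b + z·y)·y = (1.74 + 2.0×1.38)×1.38 = 6.210 m²
P = b + 2y√(1+z²) = 1.74 + 2×1.38×√(1+2.0²) = 7.912 m
R = A/P = 6.210/7.912 = 0.7849 m
n = (1/Q)·A·R^(2/3)·S^(1/2) = (1/3.40) × 6.210 × 0.8509 × 0.02490 = 0.03870

0.0387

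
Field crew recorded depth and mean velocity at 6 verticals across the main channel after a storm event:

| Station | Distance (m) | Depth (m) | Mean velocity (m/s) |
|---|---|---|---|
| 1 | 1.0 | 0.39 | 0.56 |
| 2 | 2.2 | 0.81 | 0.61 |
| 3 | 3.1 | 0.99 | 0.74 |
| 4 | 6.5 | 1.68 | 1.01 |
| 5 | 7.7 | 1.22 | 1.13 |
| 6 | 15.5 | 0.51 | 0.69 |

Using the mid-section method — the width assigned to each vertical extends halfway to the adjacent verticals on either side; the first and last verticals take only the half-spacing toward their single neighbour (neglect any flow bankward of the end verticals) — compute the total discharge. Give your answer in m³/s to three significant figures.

13.7 m³/s

w_1 = (2.2 − 1.0)/2 = 0.6 m; q_1 = 0.56 × 0.39 × 0.6 = 0.1310 m³/s
w_2 = (3.1 − 1.0)/2 = 1.05 m; q_2 = 0.61 × 0.81 × 1.05 = 0.5188 m³/s
w_3 = (6.5 − 2.2)/2 = 2.15 m; q_3 = 0.74 × 0.99 × 2.15 = 1.575 m³/s
w_4 = (7.7 − 3.1)/2 = 2.3 m; q_4 = 1.01 × 1.68 × 2.3 = 3.903 m³/s
w_5 = (15.5 − 6.5)/2 = 4.5 m; q_5 = 1.13 × 1.22 × 4.5 = 6.204 m³/s
w_6 = (15.5 − 7.7)/2 = 3.9 m; q_6 = 0.69 × 0.51 × 3.9 = 1.372 m³/s
Q = Σ qᵢ = 13.70 m³/s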